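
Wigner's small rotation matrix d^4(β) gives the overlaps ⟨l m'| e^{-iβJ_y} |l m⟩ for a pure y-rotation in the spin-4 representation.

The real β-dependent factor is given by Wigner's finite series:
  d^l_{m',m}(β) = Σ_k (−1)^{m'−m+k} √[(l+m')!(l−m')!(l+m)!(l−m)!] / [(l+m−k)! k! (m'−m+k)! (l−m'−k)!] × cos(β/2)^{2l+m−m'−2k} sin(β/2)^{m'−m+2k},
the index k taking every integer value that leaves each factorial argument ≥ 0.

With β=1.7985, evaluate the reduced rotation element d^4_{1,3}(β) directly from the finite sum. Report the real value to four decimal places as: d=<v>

d=-0.4624

d^4_{1,3}(β=1.7985) via Wigner's sum:
Half-angle: c=0.622197, s=0.782860. N=√(120·6·5040·1)=1904.940944
The bounds max(0,m−m')=2 and min(l+m,l−m')=3 give 2 terms
  k=2: (−1)^0·1904.9409/(240)·0.6222^6·0.7829^2 = +0.282233
  k=3: (−1)^1·1904.9409/(144)·0.6222^4·0.7829^4 = -0.744679
d^4_{1,3}(1.7985) = +0.282233 -0.744679 = -0.462446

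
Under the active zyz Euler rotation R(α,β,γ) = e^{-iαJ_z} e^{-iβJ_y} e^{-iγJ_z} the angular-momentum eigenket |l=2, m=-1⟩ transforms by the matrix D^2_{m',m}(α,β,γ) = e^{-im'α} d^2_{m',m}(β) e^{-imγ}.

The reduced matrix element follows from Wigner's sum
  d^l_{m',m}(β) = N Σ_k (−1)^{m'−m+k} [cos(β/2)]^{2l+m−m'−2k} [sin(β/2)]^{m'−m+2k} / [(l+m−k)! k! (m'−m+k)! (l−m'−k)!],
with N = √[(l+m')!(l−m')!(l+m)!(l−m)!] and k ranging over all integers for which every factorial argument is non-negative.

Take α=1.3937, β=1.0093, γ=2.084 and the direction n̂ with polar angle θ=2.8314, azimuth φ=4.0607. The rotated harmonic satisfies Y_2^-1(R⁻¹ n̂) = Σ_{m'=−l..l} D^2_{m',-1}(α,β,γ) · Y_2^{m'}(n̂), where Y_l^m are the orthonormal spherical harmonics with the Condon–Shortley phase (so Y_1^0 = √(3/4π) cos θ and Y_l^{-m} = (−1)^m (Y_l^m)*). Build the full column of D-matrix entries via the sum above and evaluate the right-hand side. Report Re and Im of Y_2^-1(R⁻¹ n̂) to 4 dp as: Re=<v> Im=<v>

Need the full column D^2_{m',-1} for m'=−2..2 at α=1.3937, β=1.0093, γ=2.084.
cos(β/2)=0.875344, sin(β/2)=0.483501
d^2_{-2,-1}: single k=1 term ⇒ +0.648580;  D = +0.102697-0.640397i
d^2_{-1,-1}: k∈[0..1] ⇒ +0.587103 -0.537370 = +0.049733;  D = -0.046950-0.016403i
d^2_{0,-1}: k∈[0..1] ⇒ -0.794345 +0.242352 = -0.551993;  D = +0.271012-0.480883i
d^2_{1,-1}: k∈[0..1] ⇒ +0.537370 -0.054650 = +0.482720;  D = +0.372204+0.307381i
d^2_{2,-1}: single k=0 term ⇒ -0.197880;  D = -0.150912+0.127991i
Y_2^{m'}(θ=2.8314,φ=4.0607) and Σ D·Y over m':
  (+0.1027-0.6404i)·(-0.0095-0.0347i)  (-0.0470-0.0164i)·(+0.1362-0.1785i)  (+0.2710-0.4809i)·(+0.5426+0.0000i)  (+0.3722+0.3074i)·(-0.1362-0.1785i)  (-0.1509+0.1280i)·(-0.0095+0.0347i)
Y_2^-1(R⁻¹ n̂) = +0.115706-0.367040i

Re=0.1157 Im=-0.3670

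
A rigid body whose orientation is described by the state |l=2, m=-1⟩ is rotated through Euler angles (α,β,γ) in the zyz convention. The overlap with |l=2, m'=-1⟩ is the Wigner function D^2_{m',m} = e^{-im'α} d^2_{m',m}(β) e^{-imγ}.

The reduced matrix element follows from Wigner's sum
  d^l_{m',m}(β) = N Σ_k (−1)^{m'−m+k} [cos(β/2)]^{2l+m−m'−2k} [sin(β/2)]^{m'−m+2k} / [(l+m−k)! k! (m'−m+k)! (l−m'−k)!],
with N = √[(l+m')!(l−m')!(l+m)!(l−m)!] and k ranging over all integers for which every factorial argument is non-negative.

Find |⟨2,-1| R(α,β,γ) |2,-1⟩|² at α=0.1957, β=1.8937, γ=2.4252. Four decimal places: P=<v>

Split into d^2_{-1,-1}(β=1.8937) × two z-phases.
c=cos(1.8937/2)=0.584242, s=sin(1.8937/2)=0.811579; N=√[1·6·1·6]=6.000000
k∈{0,1} keeps every argument non-negative
  k=0: (−1)^0·6.0000/(6)·0.5842^4·0.8116^0 = +0.116512
  k=1: (−1)^1·6.0000/(2)·0.5842^2·0.8116^2 = -0.674480
d^2_{-1,-1}(1.8937) = +0.116512 -0.674480 = -0.557968
|D^2_{-1,-1}|² = |d^2_{-1,-1}(β)|² = (-0.557968)² = 0.311328 (the z-rotation phases have unit modulus)

P=0.3113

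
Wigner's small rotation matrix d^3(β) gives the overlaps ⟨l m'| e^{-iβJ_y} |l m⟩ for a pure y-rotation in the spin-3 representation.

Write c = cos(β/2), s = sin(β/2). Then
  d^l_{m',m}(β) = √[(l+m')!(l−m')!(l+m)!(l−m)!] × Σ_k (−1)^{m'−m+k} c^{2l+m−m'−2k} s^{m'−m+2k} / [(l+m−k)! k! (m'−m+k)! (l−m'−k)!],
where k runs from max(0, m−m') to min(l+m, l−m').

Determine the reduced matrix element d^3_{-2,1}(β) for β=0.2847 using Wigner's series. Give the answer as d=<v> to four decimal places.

d=0.0173

d^3_{-2,1}(β=0.2847) via Wigner's sum:
With c≡cos(β/2)=0.989885 and s≡sin(β/2)=0.141870, N=[1·120·24·2]^{1/2}=75.894664
The bounds max(0,m−m')=3 and min(l+m,l−m')=4 give 2 terms
  k=3: (−1)^0·75.8947/(12)·0.9899^3·0.1419^3 = +0.017517
  k=4: (−1)^1·75.8947/(24)·0.9899^1·0.1419^5 = -0.000180
d^3_{-2,1}(0.2847) = +0.017517 -0.000180 = +0.017337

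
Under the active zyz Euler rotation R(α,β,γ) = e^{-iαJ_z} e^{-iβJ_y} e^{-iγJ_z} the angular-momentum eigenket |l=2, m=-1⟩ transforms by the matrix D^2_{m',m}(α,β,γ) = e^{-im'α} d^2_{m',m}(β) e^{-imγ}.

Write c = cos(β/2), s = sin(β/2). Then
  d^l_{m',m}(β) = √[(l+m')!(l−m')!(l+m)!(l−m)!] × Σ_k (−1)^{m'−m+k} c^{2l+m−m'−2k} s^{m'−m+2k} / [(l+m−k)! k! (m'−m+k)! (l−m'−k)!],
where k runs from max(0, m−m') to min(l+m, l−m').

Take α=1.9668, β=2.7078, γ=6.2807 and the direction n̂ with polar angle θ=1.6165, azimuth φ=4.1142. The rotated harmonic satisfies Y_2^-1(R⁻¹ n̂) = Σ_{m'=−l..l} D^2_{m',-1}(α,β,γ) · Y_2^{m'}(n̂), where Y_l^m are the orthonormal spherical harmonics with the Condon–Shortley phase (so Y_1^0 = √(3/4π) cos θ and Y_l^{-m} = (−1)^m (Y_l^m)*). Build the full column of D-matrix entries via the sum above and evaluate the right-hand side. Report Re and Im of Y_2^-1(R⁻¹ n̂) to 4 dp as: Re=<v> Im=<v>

Need the full column D^2_{m',-1} for m'=−2..2 at α=1.9668, β=2.7078, γ=6.2807.
cos(β/2)=0.215200, sin(β/2)=0.976570
d^2_{-2,-1}: single k=1 term ⇒ +0.019465;  D = -0.013707-0.013821i
d^2_{-1,-1}: k∈[0..1] ⇒ +0.002145 -0.132499 = -0.130354;  D = +0.049983-0.120390i
d^2_{0,-1}: k∈[0..1] ⇒ -0.023840 +0.490939 = +0.467099;  D = +0.467098-0.001161i
d^2_{1,-1}: k∈[0..1] ⇒ +0.132499 -0.909523 = -0.777024;  D = +0.301506+0.716143i
d^2_{2,-1}: single k=0 term ⇒ -0.400850;  D = +0.280854-0.286010i
Y_2^{m'}(θ=1.6165,φ=4.1142) and Σ D·Y over m':
  (-0.0137-0.0138i)·(-0.1410-0.3588i)  (+0.0500-0.1204i)·(+0.0199-0.0291i)  (+0.4671-0.0012i)·(-0.3134+0.0000i)  (+0.3015+0.7161i)·(-0.0199-0.0291i)  (+0.2809-0.2860i)·(-0.1410+0.3588i)
Y_2^-1(R⁻¹ n̂) = -0.074043+0.121459i

Re=-0.0740 Im=0.1215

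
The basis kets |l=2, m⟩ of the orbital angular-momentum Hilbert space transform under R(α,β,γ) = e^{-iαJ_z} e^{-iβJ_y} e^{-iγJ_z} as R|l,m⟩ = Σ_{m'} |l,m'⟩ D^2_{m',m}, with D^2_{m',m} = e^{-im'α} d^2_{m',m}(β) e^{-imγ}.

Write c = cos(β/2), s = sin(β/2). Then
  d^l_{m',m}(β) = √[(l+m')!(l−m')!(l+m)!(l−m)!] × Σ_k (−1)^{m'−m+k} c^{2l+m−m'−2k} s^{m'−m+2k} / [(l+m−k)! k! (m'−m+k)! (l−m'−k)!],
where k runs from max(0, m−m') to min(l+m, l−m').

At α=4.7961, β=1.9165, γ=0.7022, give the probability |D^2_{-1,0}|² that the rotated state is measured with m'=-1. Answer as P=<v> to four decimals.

First d^2_{-1,0}(β=1.9165), then the phase factors e^{-i(-1)α} and e^{-i(0)γ}:
With c≡cos(β/2)=0.574953 and s≡sin(β/2)=0.818187, N=[1·6·2·2]^{1/2}=4.898979
k: max(0,(0)−(-1))=1 … min(2+(0),2−(-1))=2
  k=1: (−1)^0·4.8990/(2)·0.5750^3·0.8182^1 = +0.380912
  k=2: (−1)^1·4.8990/(2)·0.5750^1·0.8182^3 = -0.771374
d^2_{-1,0}(1.9165) = +0.380912 -0.771374 = -0.390462
|D^2_{-1,0}|² = |d^2_{-1,0}(β)|² = (-0.390462)² = 0.152461 (the z-rotation phases have unit modulus)

P=0.1525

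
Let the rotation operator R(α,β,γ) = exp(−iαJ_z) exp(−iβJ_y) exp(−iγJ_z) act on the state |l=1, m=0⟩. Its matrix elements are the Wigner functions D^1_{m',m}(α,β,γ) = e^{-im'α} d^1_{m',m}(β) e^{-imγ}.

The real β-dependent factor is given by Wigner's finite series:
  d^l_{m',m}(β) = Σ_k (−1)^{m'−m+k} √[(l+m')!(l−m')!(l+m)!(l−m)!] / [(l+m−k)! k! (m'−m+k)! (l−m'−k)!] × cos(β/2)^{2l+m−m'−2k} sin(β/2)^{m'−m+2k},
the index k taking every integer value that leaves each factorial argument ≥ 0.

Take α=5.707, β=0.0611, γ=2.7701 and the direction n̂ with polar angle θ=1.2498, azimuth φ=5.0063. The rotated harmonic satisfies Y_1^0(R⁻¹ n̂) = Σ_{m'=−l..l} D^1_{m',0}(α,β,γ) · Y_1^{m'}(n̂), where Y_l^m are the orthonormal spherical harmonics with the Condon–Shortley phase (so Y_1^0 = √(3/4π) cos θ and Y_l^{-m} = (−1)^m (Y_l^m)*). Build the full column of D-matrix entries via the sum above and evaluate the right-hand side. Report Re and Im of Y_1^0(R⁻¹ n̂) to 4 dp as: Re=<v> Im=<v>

Re=0.1755 Im=0.0000

Need the full column D^1_{m',0} for m'=−1..1 at α=5.707, β=0.0611, γ=2.7701.
cos(β/2)=0.999533, sin(β/2)=0.030545
d^1_{-1,0}: single k=1 term ⇒ +0.043177;  D = +0.036206-0.023524i
d^1_{0,0}: k∈[0..1] ⇒ +0.999067 -0.000933 = +0.998134;  D = +0.998134+0.000000i
d^1_{1,0}: single k=0 term ⇒ -0.043177;  D = -0.036206-0.023524i
Y_1^{m'}(θ=1.2498,φ=5.0063) and Σ D·Y over m':
  (+0.0362-0.0235i)·(+0.0950+0.3138i)  (+0.9981+0.0000i)·(+0.1542+0.0000i)  (-0.0362-0.0235i)·(-0.0950+0.3138i)
Y_1^0(R⁻¹ n̂) = +0.175513+0.000000i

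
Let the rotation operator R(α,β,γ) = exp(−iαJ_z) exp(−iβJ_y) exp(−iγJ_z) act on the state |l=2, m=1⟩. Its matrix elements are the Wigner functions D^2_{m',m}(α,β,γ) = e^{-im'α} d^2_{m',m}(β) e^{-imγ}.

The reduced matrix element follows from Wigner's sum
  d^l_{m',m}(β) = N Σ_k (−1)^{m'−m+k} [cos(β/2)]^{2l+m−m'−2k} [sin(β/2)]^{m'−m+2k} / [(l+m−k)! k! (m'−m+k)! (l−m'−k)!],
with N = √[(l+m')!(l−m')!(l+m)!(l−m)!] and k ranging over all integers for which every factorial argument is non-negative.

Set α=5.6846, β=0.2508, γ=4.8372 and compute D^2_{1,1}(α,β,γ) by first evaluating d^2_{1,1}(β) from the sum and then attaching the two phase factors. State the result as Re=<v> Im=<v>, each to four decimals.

Re=-0.4210 Im=0.8211

Split into d^2_{1,1}(β=0.2508) × two z-phases.
c=cos(0.2508/2)=0.992148, s=sin(0.2508/2)=0.125072; N=√[6·1·6·1]=6.000000
k: max(0,(1)−(1))=0 … min(2+(1),2−(1))=1
  k=0: (−1)^0·6.0000/(6)·0.9921^4·0.1251^0 = +0.968959
  k=1: (−1)^1·6.0000/(2)·0.9921^2·0.1251^2 = -0.046195
d^2_{1,1}(0.2508) = +0.968959 -0.046195 = +0.922764
D = (+0.826134+0.563474i)·(+0.922764)·(+0.124487+0.992221i) = -0.421009+0.821124i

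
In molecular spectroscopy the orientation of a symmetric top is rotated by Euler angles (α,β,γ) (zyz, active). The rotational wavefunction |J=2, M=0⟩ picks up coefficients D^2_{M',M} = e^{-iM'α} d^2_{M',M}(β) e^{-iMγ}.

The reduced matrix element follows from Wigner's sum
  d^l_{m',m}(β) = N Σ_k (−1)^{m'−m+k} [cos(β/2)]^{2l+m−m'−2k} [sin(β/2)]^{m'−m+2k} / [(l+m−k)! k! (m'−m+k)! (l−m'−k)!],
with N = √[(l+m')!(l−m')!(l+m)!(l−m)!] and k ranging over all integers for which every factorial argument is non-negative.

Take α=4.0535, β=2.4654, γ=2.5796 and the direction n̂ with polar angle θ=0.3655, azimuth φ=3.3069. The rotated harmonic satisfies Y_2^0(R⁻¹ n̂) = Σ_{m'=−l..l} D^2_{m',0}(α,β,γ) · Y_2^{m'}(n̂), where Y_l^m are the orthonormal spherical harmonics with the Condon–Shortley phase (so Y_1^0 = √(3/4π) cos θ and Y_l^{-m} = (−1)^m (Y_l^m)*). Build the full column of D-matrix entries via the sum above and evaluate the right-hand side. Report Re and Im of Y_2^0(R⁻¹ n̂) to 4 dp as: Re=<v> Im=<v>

Need the full column D^2_{m',0} for m'=−2..2 at α=4.0535, β=2.4654, γ=2.5796.
cos(β/2)=0.331692, sin(β/2)=0.943388
d^2_{-2,0}: single k=2 term ⇒ +0.239842;  D = -0.060039+0.232206i
d^2_{-1,0}: k∈[1..2] ⇒ +0.084328 -0.682152 = -0.597824;  D = +0.366011+0.472683i
d^2_{0,0}: k∈[0..2] ⇒ +0.012104 -0.391661 +0.792065 = +0.412509;  D = +0.412509+0.000000i
d^2_{1,0}: k∈[0..1] ⇒ -0.084328 +0.682152 = +0.597824;  D = -0.366011+0.472683i
d^2_{2,0}: single k=0 term ⇒ +0.239842;  D = -0.060039-0.232206i
Y_2^{m'}(θ=0.3655,φ=3.3069) and Σ D·Y over m':
  (-0.0600+0.2322i)·(+0.0467-0.0160i)  (+0.3660+0.4727i)·(-0.2544+0.0424i)  (+0.4125+0.0000i)·(+0.5099+0.0000i)  (-0.3660+0.4727i)·(+0.2544+0.0424i)  (-0.0600-0.2322i)·(+0.0467+0.0160i)
Y_2^0(R⁻¹ n̂) = -0.014141+0.000000i

Re=-0.0141 Im=0.0000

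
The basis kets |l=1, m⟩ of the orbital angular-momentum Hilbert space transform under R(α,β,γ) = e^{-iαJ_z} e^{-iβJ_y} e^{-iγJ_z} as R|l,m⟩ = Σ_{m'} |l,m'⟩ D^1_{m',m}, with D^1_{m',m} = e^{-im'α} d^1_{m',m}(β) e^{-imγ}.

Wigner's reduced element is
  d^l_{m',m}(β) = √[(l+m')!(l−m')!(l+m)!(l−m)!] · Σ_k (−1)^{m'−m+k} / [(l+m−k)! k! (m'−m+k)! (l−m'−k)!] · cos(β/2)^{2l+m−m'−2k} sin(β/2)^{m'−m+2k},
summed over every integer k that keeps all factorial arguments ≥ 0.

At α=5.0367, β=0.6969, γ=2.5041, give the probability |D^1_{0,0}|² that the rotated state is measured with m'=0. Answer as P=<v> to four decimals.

Split into d^1_{0,0}(β=0.6969) × two z-phases.
c=cos(0.6969/2)=0.939903, s=sin(0.6969/2)=0.341441; N=√[1·1·1·1]=1.000000
Admissible k: 0..1 (factorial args all ≥0)
  k=0: (−1)^0·1.0000/(1)·0.9399^2·0.3414^0 = +0.883418
  k=1: (−1)^1·1.0000/(1)·0.9399^0·0.3414^2 = -0.116582
d^1_{0,0}(0.6969) = +0.883418 -0.116582 = +0.766836
|D^1_{0,0}|² = |d^1_{0,0}(β)|² = (+0.766836)² = 0.588037 (the z-rotation phases have unit modulus)

P=0.5880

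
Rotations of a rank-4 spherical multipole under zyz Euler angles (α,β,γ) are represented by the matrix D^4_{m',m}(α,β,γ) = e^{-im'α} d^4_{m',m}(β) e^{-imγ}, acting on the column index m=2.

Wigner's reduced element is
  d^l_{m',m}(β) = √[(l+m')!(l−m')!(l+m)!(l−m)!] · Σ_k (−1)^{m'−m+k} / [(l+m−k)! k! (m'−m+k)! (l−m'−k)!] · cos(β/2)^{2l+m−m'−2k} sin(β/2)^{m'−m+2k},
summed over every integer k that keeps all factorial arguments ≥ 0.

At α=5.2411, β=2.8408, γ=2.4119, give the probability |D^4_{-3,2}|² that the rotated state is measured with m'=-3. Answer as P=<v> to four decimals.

P=0.2324

Split into d^4_{-3,2}(β=2.8408) × two z-phases.
Half-angle: c=0.149830, s=0.988712. N=√(1·5040·720·2)=2693.993318
k∈{5,6} keeps every argument non-negative
  k=5: (−1)^0·2693.9933/(240)·0.1498^3·0.9887^5 = +0.035672
  k=6: (−1)^1·2693.9933/(720)·0.1498^1·0.9887^7 = -0.517787
d^4_{-3,2}(2.8408) = +0.035672 -0.517787 = -0.482114
|D^4_{-3,2}|² = |d^4_{-3,2}(β)|² = (-0.482114)² = 0.232434 (the z-rotation phases have unit modulus)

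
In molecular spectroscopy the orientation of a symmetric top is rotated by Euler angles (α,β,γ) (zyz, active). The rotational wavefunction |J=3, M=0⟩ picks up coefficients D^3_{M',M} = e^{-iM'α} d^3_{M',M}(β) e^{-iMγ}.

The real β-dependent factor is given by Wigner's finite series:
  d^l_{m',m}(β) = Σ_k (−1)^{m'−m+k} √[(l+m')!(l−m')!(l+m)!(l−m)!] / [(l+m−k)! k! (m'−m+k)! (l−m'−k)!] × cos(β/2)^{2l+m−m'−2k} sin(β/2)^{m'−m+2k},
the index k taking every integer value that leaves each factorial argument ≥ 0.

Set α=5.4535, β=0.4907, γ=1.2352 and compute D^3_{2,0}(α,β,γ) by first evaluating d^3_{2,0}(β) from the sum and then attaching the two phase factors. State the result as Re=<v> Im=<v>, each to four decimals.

Re=-0.0237 Im=0.2672

First d^3_{2,0}(β=0.4907), then the phase factors e^{-i(2)α} and e^{-i(0)γ}:
Half-angle: c=0.970052, s=0.242896. N=√(120·1·6·6)=65.726707
The bounds max(0,m−m')=0 and min(l+m,l−m')=1 give 2 terms
  k=0: (−1)^2·65.7267/(12)·0.9701^4·0.2429^2 = +0.286142
  k=1: (−1)^3·65.7267/(12)·0.9701^2·0.2429^4 = -0.017940
d^3_{2,0}(0.4907) = +0.286142 -0.017940 = +0.268202
D = (-0.088459+0.996080i)·(+0.268202)·(+1.000000+0.000000i) = -0.023725+0.267150i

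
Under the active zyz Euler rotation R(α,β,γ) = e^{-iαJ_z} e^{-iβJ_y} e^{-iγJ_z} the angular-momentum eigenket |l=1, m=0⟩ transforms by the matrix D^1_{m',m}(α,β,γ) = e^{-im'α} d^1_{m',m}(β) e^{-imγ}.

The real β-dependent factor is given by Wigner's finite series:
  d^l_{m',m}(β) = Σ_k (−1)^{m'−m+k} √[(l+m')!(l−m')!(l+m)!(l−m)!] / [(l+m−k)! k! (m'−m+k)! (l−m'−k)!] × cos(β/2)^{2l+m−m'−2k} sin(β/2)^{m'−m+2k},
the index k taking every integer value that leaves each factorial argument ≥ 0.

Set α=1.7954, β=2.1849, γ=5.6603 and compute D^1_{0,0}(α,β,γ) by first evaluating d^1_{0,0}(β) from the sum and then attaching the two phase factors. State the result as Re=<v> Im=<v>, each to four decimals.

D^1_{0,0}(1.7954,2.1849,5.6603) = e^{-i·0·1.7954}·d^1_{0,0}(2.1849)·e^{-i·0·5.6603}. Compute d first:
With c≡cos(β/2)=0.460312 and s≡sin(β/2)=0.887757, N=[1·1·1·1]^{1/2}=1.000000
k: max(0,(0)−(0))=0 … min(1+(0),1−(0))=1
  k=0: (−1)^0·1.0000/(1)·0.4603^2·0.8878^0 = +0.211887
  k=1: (−1)^1·1.0000/(1)·0.4603^0·0.8878^2 = -0.788113
d^1_{0,0}(2.1849) = +0.211887 -0.788113 = -0.576226
Phases: e^{-i·(0)·1.7954}=+1.000000+0.000000i, e^{-i·(0)·5.6603}=+1.000000+0.000000i ⇒ D=-0.576226+0.000000i

Re=-0.5762 Im=0.0000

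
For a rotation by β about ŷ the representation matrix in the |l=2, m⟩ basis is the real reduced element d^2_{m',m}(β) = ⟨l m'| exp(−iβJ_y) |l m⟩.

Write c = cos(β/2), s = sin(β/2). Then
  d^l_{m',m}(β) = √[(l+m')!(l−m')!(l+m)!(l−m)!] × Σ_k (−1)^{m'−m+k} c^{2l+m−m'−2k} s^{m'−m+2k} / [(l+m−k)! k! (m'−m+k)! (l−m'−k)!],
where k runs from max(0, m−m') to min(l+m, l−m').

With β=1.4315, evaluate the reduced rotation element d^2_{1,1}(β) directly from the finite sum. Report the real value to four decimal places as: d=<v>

d=-0.4113

d^2_{1,1}(β=1.4315) via Wigner's sum:
c=cos(1.4315/2)=0.754601, s=sin(1.4315/2)=0.656184; N=√[6·1·6·1]=6.000000
The bounds max(0,m−m')=0 and min(l+m,l−m')=1 give 2 terms
  k=0: (−1)^0·6.0000/(6)·0.7546^4·0.6562^0 = +0.324243
  k=1: (−1)^1·6.0000/(2)·0.7546^2·0.6562^2 = -0.735541
d^2_{1,1}(1.4315) = +0.324243 -0.735541 = -0.411299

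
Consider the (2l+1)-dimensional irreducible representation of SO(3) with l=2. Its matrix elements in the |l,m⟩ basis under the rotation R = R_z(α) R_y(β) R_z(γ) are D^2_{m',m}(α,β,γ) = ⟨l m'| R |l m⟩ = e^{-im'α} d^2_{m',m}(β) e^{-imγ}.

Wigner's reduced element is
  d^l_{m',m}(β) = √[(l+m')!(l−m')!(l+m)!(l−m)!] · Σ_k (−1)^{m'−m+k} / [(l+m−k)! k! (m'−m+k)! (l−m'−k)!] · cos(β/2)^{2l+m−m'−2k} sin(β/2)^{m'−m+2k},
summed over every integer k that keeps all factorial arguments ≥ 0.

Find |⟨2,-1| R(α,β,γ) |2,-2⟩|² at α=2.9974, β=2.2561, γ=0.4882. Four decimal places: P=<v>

Split into d^2_{-1,-2}(β=2.2561) × two z-phases.
c=cos(2.2561/2)=0.428423, s=sin(2.2561/2)=0.903578; N=√[1·6·1·24]=12.000000
k∈{0} keeps every argument non-negative
  k=0: (−1)^1·12.0000/(6)·0.4284^3·0.9036^1 = -0.142106
d^2_{-1,-2}(2.2561) = -0.142106
|D^2_{-1,-2}|² = |d^2_{-1,-2}(β)|² = (-0.142106)² = 0.020194 (the z-rotation phases have unit modulus)

P=0.0202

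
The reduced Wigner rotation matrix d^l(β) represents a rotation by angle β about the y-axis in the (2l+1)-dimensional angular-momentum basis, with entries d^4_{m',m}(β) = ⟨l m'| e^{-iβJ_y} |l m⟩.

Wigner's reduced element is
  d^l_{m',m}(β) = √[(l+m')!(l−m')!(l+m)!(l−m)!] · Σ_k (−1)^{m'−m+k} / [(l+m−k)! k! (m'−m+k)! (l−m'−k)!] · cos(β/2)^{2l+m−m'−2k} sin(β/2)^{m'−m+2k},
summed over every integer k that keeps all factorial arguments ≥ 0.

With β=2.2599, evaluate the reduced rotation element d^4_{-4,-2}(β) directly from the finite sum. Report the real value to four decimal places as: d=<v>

d=0.0261

d^4_{-4,-2}(β=2.2599) via Wigner's sum:
With c≡cos(β/2)=0.426705 and s≡sin(β/2)=0.904391, N=[1·40320·2·720]^{1/2}=7619.763776
k: max(0,(-2)−(-4))=2 … min(4+(-2),4−(-4))=2
  k=2: (−1)^0·7619.7638/(1440)·0.4267^6·0.9044^2 = +0.026125
d^4_{-4,-2}(2.2599) = +0.026125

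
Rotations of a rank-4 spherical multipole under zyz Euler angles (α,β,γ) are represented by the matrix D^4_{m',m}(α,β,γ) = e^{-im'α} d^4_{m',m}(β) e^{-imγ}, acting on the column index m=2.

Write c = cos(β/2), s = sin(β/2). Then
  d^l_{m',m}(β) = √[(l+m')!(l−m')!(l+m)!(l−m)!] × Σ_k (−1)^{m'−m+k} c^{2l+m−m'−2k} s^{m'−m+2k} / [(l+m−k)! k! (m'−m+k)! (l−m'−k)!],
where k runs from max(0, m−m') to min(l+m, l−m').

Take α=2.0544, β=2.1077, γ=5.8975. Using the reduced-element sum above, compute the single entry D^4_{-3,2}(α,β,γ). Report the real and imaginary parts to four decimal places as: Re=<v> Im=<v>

Re=-0.0168 Im=-0.0128

Split into d^4_{-3,2}(β=2.1077) × two z-phases.
c=cos(2.1077/2)=0.494228, s=sin(2.1077/2)=0.869332; N=√[1·5040·720·2]=2693.993318
The bounds max(0,m−m')=5 and min(l+m,l−m')=6 give 2 terms
  k=5: (−1)^0·2693.9933/(240)·0.4942^3·0.8693^5 = +0.672816
  k=6: (−1)^1·2693.9933/(720)·0.4942^1·0.8693^7 = -0.693893
d^4_{-3,2}(2.1077) = +0.672816 -0.693893 = -0.021077
D = (+0.992810-0.119698i)·(-0.021077)·(+0.716956+0.697119i) = -0.016761-0.012779i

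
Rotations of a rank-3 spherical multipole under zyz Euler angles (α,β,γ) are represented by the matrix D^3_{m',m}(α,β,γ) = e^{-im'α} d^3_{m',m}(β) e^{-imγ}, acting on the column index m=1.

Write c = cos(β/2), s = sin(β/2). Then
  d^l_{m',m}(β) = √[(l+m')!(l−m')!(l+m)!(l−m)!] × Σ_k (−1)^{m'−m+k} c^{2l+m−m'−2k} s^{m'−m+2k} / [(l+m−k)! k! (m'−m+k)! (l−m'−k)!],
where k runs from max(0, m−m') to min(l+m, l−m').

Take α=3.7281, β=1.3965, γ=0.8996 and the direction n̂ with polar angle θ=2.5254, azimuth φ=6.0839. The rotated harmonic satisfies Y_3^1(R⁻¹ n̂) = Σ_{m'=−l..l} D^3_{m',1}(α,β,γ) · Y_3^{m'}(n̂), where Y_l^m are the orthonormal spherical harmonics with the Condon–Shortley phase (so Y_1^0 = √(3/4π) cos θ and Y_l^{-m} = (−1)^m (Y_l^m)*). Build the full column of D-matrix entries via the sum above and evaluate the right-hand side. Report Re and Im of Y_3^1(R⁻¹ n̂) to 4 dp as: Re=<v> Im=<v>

Re=-0.1201 Im=0.0495

Need the full column D^3_{m',1} for m'=−3..3 at α=3.7281, β=1.3965, γ=0.8996.
cos(β/2)=0.765968, sin(β/2)=0.642878
d^3_{-3,1}: single k=4 term ⇒ +0.388134;  D = -0.253256-0.294125i
d^3_{-2,1}: k∈[3..4] ⇒ +0.755177 -0.265983 = +0.489194;  D = +0.471022+0.132092i
d^3_{-1,1}: k∈[2..4] ⇒ +0.853595 -0.801727 +0.070595 = +0.122463;  D = -0.116510+0.037719i
d^3_{0,1}: k∈[1..3] ⇒ +0.587183 -1.240882 +0.291370 = -0.362329;  D = -0.225341+0.283732i
d^3_{1,1}: k∈[0..2] ⇒ +0.201960 -1.138127 +0.601295 = -0.334872;  D = +0.028326-0.333672i
d^3_{2,1}: k∈[0..1] ⇒ -0.536022 +0.755177 = +0.219154;  D = -0.105418-0.192135i
d^3_{3,1}: single k=0 term ⇒ +0.550993;  D = +0.488098+0.255644i
Y_3^{m'}(θ=2.5254,φ=6.0839) and Σ D·Y over m':
  (-0.2533-0.2941i)·(+0.0666+0.0453i)  (+0.4710+0.1321i)·(-0.2567-0.1081i)  (-0.1165+0.0377i)·(+0.4266+0.0862i)  (-0.2253+0.2837i)·(-0.1005+0.0000i)  (+0.0283-0.3337i)·(-0.4266+0.0862i)  (-0.1054-0.1921i)·(-0.2567+0.1081i)  (+0.4881+0.2556i)·(-0.0666+0.0453i)
Y_3^1(R⁻¹ n̂) = -0.120057+0.049458i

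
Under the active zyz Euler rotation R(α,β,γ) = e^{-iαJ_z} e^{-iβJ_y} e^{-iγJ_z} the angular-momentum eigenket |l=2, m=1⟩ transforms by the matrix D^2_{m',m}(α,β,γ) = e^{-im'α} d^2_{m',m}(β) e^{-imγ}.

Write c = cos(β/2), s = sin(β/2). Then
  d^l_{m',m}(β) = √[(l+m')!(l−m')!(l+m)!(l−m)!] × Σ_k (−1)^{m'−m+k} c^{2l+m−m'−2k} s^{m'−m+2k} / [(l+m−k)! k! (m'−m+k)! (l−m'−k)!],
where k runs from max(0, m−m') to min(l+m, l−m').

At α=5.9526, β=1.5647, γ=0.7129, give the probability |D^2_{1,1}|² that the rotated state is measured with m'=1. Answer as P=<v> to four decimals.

First d^2_{1,1}(β=1.5647), then the phase factors e^{-i(1)α} and e^{-i(1)γ}:
With c≡cos(β/2)=0.709259 and s≡sin(β/2)=0.704948, N=[6·1·6·1]^{1/2}=6.000000
k∈{0,1} keeps every argument non-negative
  k=0: (−1)^0·6.0000/(6)·0.7093^4·0.7049^0 = +0.253057
  k=1: (−1)^1·6.0000/(2)·0.7093^2·0.7049^2 = -0.749972
d^2_{1,1}(1.5647) = +0.253057 -0.749972 = -0.496915
|D^2_{1,1}|² = |d^2_{1,1}(β)|² = (-0.496915)² = 0.246924 (the z-rotation phases have unit modulus)

P=0.2469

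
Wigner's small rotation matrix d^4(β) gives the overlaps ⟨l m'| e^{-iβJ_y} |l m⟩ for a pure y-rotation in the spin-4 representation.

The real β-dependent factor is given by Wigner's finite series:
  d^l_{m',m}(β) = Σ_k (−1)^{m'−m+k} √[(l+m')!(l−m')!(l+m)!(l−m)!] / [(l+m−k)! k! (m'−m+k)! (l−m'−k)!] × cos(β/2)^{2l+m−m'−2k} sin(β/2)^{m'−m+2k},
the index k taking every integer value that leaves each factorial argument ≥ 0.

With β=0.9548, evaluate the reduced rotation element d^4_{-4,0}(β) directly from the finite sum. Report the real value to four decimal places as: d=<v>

d^4_{-4,0}(β=0.9548) via Wigner's sum:
Half-angle: c=0.888193, s=0.459471. N=√(1·40320·24·24)=4819.161753
The bounds max(0,m−m')=4 and min(l+m,l−m')=4 give 1 term
  k=4: (−1)^0·4819.1618/(576)·0.8882^4·0.4595^4 = +0.232066
d^4_{-4,0}(0.9548) = +0.232066

d=0.2321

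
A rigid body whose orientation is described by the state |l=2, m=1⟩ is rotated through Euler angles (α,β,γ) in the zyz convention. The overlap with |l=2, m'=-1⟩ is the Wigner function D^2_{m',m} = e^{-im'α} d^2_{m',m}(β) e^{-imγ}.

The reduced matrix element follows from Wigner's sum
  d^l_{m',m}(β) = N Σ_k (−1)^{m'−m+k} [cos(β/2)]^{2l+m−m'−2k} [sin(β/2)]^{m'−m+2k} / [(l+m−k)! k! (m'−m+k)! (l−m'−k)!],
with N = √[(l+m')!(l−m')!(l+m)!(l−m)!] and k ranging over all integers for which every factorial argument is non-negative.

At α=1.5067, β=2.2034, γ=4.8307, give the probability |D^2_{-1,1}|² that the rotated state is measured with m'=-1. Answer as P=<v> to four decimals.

First d^2_{-1,1}(β=2.2034), then the phase factors e^{-i(-1)α} and e^{-i(1)γ}:
With c≡cos(β/2)=0.452080 and s≡sin(β/2)=0.891977, N=[1·6·6·1]^{1/2}=6.000000
k∈{2,3} keeps every argument non-negative
  k=2: (−1)^0·6.0000/(2)·0.4521^2·0.8920^2 = +0.487821
  k=3: (−1)^1·6.0000/(6)·0.4521^0·0.8920^4 = -0.633016
d^2_{-1,1}(2.2034) = +0.487821 -0.633016 = -0.145196
|D^2_{-1,1}|² = |d^2_{-1,1}(β)|² = (-0.145196)² = 0.021082 (the z-rotation phases have unit modulus)

P=0.0211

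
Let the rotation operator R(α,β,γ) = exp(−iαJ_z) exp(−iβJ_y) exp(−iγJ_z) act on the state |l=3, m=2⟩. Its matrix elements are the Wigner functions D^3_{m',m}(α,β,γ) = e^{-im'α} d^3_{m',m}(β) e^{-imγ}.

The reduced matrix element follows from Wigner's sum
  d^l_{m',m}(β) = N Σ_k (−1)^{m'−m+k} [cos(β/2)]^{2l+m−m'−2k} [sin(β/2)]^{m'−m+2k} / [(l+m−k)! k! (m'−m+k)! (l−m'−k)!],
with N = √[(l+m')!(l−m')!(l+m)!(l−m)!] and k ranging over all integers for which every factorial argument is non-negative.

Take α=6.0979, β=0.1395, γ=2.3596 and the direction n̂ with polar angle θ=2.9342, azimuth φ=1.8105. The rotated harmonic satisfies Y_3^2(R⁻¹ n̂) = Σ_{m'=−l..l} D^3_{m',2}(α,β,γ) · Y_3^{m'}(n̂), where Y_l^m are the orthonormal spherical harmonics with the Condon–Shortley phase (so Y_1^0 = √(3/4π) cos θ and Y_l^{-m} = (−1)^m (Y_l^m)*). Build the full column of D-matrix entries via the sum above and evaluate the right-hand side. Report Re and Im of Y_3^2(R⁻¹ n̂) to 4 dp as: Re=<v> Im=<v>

Re=0.0198 Im=0.0324

Need the full column D^3_{m',2} for m'=−3..3 at α=6.0979, β=0.1395, γ=2.3596.
cos(β/2)=0.997568, sin(β/2)=0.069693
d^3_{-3,2}: single k=5 term ⇒ +0.000004;  D = +0.000002+0.000003i
d^3_{-2,2}: k∈[4..5] ⇒ +0.000117 -0.000000 = +0.000117;  D = +0.000043+0.000109i
d^3_{-1,2}: k∈[3..4] ⇒ +0.002125 -0.000005 = +0.002120;  D = +0.000405+0.002081i
d^3_{0,2}: k∈[2..3] ⇒ +0.026346 -0.000129 = +0.026217;  D = +0.000179+0.026217i
d^3_{1,2}: k∈[1..2] ⇒ +0.217724 -0.002125 = +0.215598;  D = -0.038275+0.212174i
d^3_{2,2}: k∈[0..1] ⇒ +0.985499 -0.024051 = +0.961449;  D = -0.342074+0.898537i
d^3_{3,2}: single k=0 term ⇒ -0.168648;  D = +0.088013-0.143861i
Y_3^{m'}(θ=2.9342,φ=1.8105) and Σ D·Y over m':
  (+0.0000+0.0000i)·(+0.0024+0.0027i)  (+0.0000+0.0001i)·(+0.0376-0.0196i)  (+0.0004+0.0021i)·(-0.0598-0.2449i)  (+0.0002+0.0262i)·(-0.6529+0.0000i)  (-0.0383+0.2122i)·(+0.0598-0.2449i)  (-0.3421+0.8985i)·(+0.0376+0.0196i)  (+0.0880-0.1439i)·(-0.0024+0.0027i)
Y_3^2(R⁻¹ n̂) = +0.019776+0.032433i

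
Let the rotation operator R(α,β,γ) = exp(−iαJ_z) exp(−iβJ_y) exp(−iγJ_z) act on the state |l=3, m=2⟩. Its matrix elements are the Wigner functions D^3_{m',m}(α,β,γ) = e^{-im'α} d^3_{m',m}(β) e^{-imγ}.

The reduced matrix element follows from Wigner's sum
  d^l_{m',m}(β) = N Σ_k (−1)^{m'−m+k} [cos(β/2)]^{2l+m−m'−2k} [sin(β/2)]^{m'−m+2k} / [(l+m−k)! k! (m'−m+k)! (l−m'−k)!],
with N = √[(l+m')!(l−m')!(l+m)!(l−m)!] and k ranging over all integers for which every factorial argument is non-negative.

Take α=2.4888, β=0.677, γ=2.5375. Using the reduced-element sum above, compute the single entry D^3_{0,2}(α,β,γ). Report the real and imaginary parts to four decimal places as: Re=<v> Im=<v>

D^3_{0,2}(2.4888,0.677,2.5375) = e^{-i·0·2.4888}·d^3_{0,2}(0.677)·e^{-i·2·2.5375}. Compute d first:
c=cos(0.677/2)=0.943254, s=sin(0.677/2)=0.332073; N=√[6·6·120·1]=65.726707
Admissible k: 2..3 (factorial args all ≥0)
  k=2: (−1)^0·65.7267/(12)·0.9433^4·0.3321^2 = +0.478124
  k=3: (−1)^1·65.7267/(12)·0.9433^2·0.3321^4 = -0.059258
d^3_{0,2}(0.677) = +0.478124 -0.059258 = +0.418866
Attach z-rotation phases: D = e^{-i(0)(2.4888)}·(+0.418866)·e^{-i(2)(2.5375)} = +0.148579+0.391629i

Re=0.1486 Im=0.3916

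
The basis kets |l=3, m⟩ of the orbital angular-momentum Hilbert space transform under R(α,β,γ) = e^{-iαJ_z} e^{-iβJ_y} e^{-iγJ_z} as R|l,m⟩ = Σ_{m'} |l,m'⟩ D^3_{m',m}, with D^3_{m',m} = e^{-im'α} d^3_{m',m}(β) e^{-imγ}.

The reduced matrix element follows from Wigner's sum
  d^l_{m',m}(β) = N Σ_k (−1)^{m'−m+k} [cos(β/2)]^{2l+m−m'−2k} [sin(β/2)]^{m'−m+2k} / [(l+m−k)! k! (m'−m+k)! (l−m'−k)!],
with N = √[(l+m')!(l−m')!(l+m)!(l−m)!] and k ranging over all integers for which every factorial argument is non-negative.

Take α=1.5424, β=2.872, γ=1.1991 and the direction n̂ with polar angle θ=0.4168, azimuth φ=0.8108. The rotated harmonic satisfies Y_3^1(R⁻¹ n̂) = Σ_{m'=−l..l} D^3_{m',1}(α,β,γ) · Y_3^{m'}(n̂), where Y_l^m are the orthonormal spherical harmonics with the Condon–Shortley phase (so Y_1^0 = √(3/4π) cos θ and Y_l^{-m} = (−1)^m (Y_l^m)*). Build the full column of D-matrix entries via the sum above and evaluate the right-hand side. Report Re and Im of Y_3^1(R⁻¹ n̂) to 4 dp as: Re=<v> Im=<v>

Re=0.3183 Im=-0.2850

Need the full column D^3_{m',1} for m'=−3..3 at α=1.5424, β=2.872, γ=1.1991.
cos(β/2)=0.134388, sin(β/2)=0.990929
d^3_{-3,1}: single k=4 term ⇒ +0.067443;  D = -0.064694-0.019060i
d^3_{-2,1}: k∈[3..4] ⇒ +0.014936 -0.406045 = -0.391109;  D = +0.121136-0.371876i
d^3_{-1,1}: k∈[2..4] ⇒ +0.001922 -0.139310 +0.946792 = +0.809403;  D = +0.762174+0.272442i
d^3_{0,1}: k∈[1..3] ⇒ +0.000150 -0.024543 +0.444800 = +0.420408;  D = +0.152691-0.391699i
d^3_{1,1}: k∈[0..2] ⇒ +0.000006 -0.002562 +0.104483 = +0.101926;  D = -0.093877-0.039701i
d^3_{2,1}: k∈[0..1] ⇒ -0.000137 +0.014936 = +0.014799;  D = -0.006149+0.013461i
d^3_{3,1}: single k=0 term ⇒ +0.001240;  D = +0.001113+0.000547i
Y_3^{m'}(θ=0.4168,φ=0.8108) and Σ D·Y over m':
  (-0.0647-0.0191i)·(-0.0210-0.0180i)  (+0.1211-0.3719i)·(-0.0078-0.1530i)  (+0.7622+0.2724i)·(+0.2867-0.3016i)  (+0.1527-0.3917i)·(+0.4028+0.0000i)  (-0.0939-0.0397i)·(-0.2867-0.3016i)  (-0.0061+0.0135i)·(-0.0078+0.1530i)  (+0.0011+0.0005i)·(+0.0210-0.0180i)
Y_3^1(R⁻¹ n̂) = +0.318333-0.285003i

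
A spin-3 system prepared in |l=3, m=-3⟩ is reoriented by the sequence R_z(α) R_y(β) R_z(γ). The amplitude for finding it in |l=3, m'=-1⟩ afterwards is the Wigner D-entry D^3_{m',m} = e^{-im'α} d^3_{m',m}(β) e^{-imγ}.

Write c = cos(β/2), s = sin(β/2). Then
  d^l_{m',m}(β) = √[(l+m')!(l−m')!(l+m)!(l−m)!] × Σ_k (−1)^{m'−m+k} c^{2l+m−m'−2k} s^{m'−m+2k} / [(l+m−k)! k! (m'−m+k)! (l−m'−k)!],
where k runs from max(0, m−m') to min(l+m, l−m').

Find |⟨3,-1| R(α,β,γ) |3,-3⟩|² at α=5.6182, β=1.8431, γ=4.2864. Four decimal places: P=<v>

P=0.1078

Split into d^3_{-1,-3}(β=1.8431) × two z-phases.
c=cos(1.8431/2)=0.604586, s=sin(1.8431/2)=0.796540; N=√[2·24·1·720]=185.903201
k: max(0,(-3)−(-1))=0 … min(3+(-3),3−(-1))=0
  k=0: (−1)^2·185.9032/(48)·0.6046^4·0.7965^2 = +0.328317
d^3_{-1,-3}(1.8431) = +0.328317
|D^3_{-1,-3}|² = |d^3_{-1,-3}(β)|² = (+0.328317)² = 0.107792 (the z-rotation phases have unit modulus)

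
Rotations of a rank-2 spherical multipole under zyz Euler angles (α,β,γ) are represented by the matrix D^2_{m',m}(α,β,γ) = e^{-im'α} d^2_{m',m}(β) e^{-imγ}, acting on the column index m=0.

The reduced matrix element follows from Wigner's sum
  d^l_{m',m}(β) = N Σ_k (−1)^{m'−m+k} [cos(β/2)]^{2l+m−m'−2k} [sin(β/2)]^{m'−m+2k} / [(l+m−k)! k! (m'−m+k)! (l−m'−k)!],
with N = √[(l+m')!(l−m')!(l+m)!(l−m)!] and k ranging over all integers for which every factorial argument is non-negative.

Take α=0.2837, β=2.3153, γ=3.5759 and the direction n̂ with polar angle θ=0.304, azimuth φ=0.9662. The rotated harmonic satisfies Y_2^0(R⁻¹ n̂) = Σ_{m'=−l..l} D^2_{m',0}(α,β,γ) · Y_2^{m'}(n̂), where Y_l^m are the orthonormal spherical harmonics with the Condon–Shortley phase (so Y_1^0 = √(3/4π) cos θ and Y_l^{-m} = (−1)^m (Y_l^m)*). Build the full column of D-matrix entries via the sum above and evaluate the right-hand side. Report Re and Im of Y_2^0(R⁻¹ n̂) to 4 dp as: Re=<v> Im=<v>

Need the full column D^2_{m',0} for m'=−2..2 at α=0.2837, β=2.3153, γ=3.5759.
cos(β/2)=0.401493, sin(β/2)=0.915862
d^2_{-2,0}: single k=2 term ⇒ +0.331201;  D = +0.279302+0.178001i
d^2_{-1,0}: k∈[1..2] ⇒ +0.145191 -0.755516 = -0.610325;  D = -0.585928-0.170836i
d^2_{0,0}: k∈[0..2] ⇒ +0.025984 -0.540849 +0.703591 = +0.188727;  D = +0.188727+0.000000i
d^2_{1,0}: k∈[0..1] ⇒ -0.145191 +0.755516 = +0.610325;  D = +0.585928-0.170836i
d^2_{2,0}: single k=0 term ⇒ +0.331201;  D = +0.279302-0.178001i
Y_2^{m'}(θ=0.304,φ=0.9662) and Σ D·Y over m':
  (+0.2793+0.1780i)·(-0.0122-0.0324i)  (-0.5859-0.1708i)·(+0.1254-0.1815i)  (+0.1887+0.0000i)·(+0.5460+0.0000i)  (+0.5859-0.1708i)·(-0.1254-0.1815i)  (+0.2793-0.1780i)·(-0.0122+0.0324i)
Y_2^0(R⁻¹ n̂) = -0.101275+0.000000i

Re=-0.1013 Im=0.0000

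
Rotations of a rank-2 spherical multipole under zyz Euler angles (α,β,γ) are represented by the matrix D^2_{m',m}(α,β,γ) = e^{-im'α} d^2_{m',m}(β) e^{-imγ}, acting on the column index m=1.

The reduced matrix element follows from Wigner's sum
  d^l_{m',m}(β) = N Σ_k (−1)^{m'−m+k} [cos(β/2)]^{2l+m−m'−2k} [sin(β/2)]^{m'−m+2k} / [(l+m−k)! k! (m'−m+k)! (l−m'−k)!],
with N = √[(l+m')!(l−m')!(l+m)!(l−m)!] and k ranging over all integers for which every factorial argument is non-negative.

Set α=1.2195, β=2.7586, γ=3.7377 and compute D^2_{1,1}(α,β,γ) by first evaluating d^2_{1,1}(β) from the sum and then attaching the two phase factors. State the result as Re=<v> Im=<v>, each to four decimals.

First d^2_{1,1}(β=2.7586), then the phase factors e^{-i(1)α} and e^{-i(1)γ}:
c=cos(2.7586/2)=0.190328, s=sin(2.7586/2)=0.981721; N=√[6·1·6·1]=6.000000
k: max(0,(1)−(1))=0 … min(2+(1),2−(1))=1
  k=0: (−1)^0·6.0000/(6)·0.1903^4·0.9817^0 = +0.001312
  k=1: (−1)^1·6.0000/(2)·0.1903^2·0.9817^2 = -0.104738
d^2_{1,1}(2.7586) = +0.001312 -0.104738 = -0.103425
Attach z-rotation phases: D = e^{-i(1)(1.2195)}·(-0.103425)·e^{-i(1)(3.7377)} = -0.025068-0.100342i

Re=-0.0251 Im=-0.1003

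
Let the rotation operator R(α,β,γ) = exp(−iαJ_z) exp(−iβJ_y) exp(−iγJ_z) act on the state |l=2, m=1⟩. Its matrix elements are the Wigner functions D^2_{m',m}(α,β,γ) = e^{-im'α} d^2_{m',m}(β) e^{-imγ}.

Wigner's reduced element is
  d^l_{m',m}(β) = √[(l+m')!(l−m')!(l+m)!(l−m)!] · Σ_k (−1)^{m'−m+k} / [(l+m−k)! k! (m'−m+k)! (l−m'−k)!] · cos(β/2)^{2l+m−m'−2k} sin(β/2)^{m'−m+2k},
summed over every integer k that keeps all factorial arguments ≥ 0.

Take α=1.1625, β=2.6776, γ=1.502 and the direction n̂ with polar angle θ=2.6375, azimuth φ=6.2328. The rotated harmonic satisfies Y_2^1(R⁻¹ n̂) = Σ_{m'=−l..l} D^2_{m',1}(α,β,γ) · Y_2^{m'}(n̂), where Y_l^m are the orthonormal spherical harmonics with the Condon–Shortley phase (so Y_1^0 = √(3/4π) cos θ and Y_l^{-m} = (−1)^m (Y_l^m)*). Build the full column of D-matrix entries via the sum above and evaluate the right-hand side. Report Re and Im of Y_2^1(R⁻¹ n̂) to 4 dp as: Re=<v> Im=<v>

Re=0.2885 Im=0.1798

Need the full column D^2_{m',1} for m'=−2..2 at α=1.1625, β=2.6776, γ=1.502.
cos(β/2)=0.229921, sin(β/2)=0.973209
d^2_{-2,1}: single k=3 term ⇒ +0.423865;  D = +0.288238+0.310773i
d^2_{-1,1}: k∈[2..3] ⇒ +0.150207 -0.897067 = -0.746860;  D = -0.704230+0.248716i
d^2_{0,1}: k∈[1..2] ⇒ +0.028975 -0.519126 = -0.490151;  D = -0.033694+0.488992i
d^2_{1,1}: k∈[0..1] ⇒ +0.002795 -0.150207 = -0.147413;  D = +0.130952+0.067692i
d^2_{2,1}: single k=0 term ⇒ -0.023658;  D = +0.018315-0.014975i
Y_2^{m'}(θ=2.6375,φ=6.2328) and Σ D·Y over m':
  (+0.2882+0.3108i)·(+0.0897+0.0091i)  (-0.7042+0.2487i)·(-0.3263-0.0165i)  (-0.0337+0.4890i)·(+0.4100+0.0000i)  (+0.1310+0.0677i)·(+0.3263-0.0165i)  (+0.0183-0.0150i)·(+0.0897-0.0091i)
Y_2^1(R⁻¹ n̂) = +0.288461+0.179836i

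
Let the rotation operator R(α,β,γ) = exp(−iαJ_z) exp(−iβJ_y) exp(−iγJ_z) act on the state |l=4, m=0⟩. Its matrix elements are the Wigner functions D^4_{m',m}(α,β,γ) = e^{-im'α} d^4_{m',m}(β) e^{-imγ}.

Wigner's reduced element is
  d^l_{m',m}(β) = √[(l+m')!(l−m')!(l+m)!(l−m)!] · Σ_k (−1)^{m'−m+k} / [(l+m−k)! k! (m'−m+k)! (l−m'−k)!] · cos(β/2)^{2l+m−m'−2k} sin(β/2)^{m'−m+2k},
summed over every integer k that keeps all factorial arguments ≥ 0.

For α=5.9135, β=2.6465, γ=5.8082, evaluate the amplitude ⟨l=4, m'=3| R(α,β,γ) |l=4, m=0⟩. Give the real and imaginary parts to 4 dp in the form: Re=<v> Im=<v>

Re=0.0622 Im=0.1250

First d^4_{3,0}(β=2.6465), then the phase factors e^{-i(3)α} and e^{-i(0)γ}:
c=cos(2.6465/2)=0.245026, s=sin(2.6465/2)=0.969517; N=√[5040·1·24·24]=1703.830978
k: max(0,(0)−(3))=0 … min(4+(0),4−(3))=1
  k=0: (−1)^3·1703.8310/(144)·0.2450^5·0.9695^3 = -0.009523
  k=1: (−1)^4·1703.8310/(144)·0.2450^3·0.9695^5 = +0.149099
d^4_{3,0}(2.6465) = -0.009523 +0.149099 = +0.139576
Phases: e^{-i·(3)·5.9135}=+0.445507+0.895278i, e^{-i·(0)·5.8082}=+1.000000+0.000000i ⇒ D=+0.062182+0.124959i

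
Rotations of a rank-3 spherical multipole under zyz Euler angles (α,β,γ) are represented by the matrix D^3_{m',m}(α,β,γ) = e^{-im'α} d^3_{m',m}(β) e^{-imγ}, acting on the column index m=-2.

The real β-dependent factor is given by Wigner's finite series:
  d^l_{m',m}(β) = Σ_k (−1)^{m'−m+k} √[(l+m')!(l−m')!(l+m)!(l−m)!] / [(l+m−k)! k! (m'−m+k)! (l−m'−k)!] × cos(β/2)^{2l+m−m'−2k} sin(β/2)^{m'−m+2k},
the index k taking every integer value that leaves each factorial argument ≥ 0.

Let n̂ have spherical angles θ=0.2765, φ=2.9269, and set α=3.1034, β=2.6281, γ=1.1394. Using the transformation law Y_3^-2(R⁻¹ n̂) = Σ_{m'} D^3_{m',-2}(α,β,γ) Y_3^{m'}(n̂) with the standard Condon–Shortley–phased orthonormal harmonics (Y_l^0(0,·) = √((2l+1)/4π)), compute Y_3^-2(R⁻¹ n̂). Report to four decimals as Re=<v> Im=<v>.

Need the full column D^3_{m',-2} for m'=−3..3 at α=3.1034, β=2.6281, γ=1.1394.
cos(β/2)=0.253935, sin(β/2)=0.967221
d^3_{-3,-2}: single k=1 term ⇒ +0.002502;  D = +0.001399-0.002074i
d^3_{-2,-2}: k∈[0..1] ⇒ +0.000268 -0.019450 = -0.019181;  D = +0.011326-0.015481i
d^3_{-1,-2}: k∈[0..1] ⇒ -0.003230 +0.093708 = +0.090478;  D = +0.056172-0.070929i
d^3_{0,-2}: k∈[0..1] ⇒ +0.021306 -0.309107 = -0.287801;  D = +0.187162-0.218631i
d^3_{1,-2}: k∈[0..1] ⇒ -0.093708 +0.679754 = +0.586046;  D = +0.397838-0.430320i
d^3_{2,-2}: k∈[0..1] ⇒ +0.282175 -0.818757 = -0.536582;  D = +0.379038-0.379804i
d^3_{3,-2}: single k=0 term ⇒ -0.526535;  D = -0.385900+0.358218i
Y_3^{m'}(θ=0.2765,φ=2.9269) and Σ D·Y over m':
  (+0.0014-0.0021i)·(-0.0068-0.0051i)  (+0.0113-0.0155i)·(+0.0666+0.0305i)  (+0.0562-0.0709i)·(-0.3127-0.0682i)  (+0.1872-0.2186i)·(+0.5842+0.0000i)  (+0.3978-0.4303i)·(+0.3127-0.0682i)  (+0.3790-0.3798i)·(+0.0666-0.0305i)  (-0.3859+0.3582i)·(+0.0068-0.0051i)
Y_3^-2(R⁻¹ n̂) = +0.196081-0.304204i

Re=0.1961 Im=-0.3042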